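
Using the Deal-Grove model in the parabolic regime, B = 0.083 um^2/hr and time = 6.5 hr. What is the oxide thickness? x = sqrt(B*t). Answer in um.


Step 1: Compute B*t = 0.083 * 6.5 = 0.5395
Step 2: x = sqrt(0.5395)
x = 0.735 um


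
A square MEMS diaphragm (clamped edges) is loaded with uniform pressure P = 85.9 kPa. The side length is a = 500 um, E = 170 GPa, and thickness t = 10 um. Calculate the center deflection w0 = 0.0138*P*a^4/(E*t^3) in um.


Step 1: Convert pressure to compatible units (E is in GPa, so P in GPa).
P = 85.9 kPa = 85.9e-6 GPa
Step 2: Compute numerator: 0.0138 * P * a^4.
a^4 = 500^4 = 62500000000
numerator = 0.0138 * 85.9e-6 * 62500000000 = 7.40888e+04
Step 3: Compute denominator: E * t^3 = 170 * 10^3 = 170000
Step 4: w0 = numerator / denominator = 7.40888e+04 / 170000 = 0.4358 um


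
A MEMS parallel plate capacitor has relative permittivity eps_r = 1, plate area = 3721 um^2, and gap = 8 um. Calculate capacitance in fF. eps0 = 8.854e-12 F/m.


Step 1: Convert area to m^2: A = 3721e-12 m^2
Step 2: Convert gap to m: d = 8e-6 m
Step 3: C = eps0 * eps_r * A / d
C = 8.854e-12 * 1 * 3721e-12 / 8e-6
Step 4: Convert to fF (multiply by 1e15).
C = 4.12 fF


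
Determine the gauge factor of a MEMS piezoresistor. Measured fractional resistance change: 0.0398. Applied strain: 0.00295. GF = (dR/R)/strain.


Step 1: Identify values.
dR/R = 0.0398, strain = 0.00295
Step 2: GF = (dR/R) / strain = 0.0398 / 0.00295
GF = 13.5


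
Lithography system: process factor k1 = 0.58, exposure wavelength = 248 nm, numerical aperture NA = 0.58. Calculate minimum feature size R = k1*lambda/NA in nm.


Step 1: Identify values: k1 = 0.58, lambda = 248 nm, NA = 0.58
Step 2: R = k1 * lambda / NA
R = 0.58 * 248 / 0.58
R = 248.0 nm


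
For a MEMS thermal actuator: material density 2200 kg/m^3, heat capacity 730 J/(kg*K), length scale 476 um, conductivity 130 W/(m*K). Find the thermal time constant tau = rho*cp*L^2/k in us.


Step 1: Convert L to m: L = 476e-6 m
Step 2: L^2 = (476e-6)^2 = 2.26576e-07 m^2
Step 3: tau = 2200 * 730 * 2.26576e-07 / 130 = 2.79908505e-03 s
Step 4: Convert to microseconds (multiply by 1e6).
tau = 2799.085 us


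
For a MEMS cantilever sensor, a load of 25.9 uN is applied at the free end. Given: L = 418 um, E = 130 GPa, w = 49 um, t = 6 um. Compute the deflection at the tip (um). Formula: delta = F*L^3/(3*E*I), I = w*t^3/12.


Step 1: Calculate the second moment of area.
I = w * t^3 / 12 = 49 * 6^3 / 12 = 882.0 um^4
Step 2: Convert E to consistent units (1 GPa = 1000 uN/um^2).
E = 130 GPa = 130000 uN/um^2
Step 3: Calculate tip deflection.
delta = F * L^3 / (3 * E * I)
delta = 25.9 * 418^3 / (3 * 130000 * 882.0)
delta = 5.4991 um


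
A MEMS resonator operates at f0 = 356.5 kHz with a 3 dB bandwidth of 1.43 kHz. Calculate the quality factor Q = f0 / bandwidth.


Step 1: Q = f0 / bandwidth
Step 2: Q = 356.5 / 1.43
Q = 249.3


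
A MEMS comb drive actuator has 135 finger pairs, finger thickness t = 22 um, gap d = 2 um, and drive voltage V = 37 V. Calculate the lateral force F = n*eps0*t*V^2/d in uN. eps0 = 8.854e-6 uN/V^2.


Step 1: Parameters: n=135, eps0=8.854e-6 uN/V^2, t=22 um, V=37 V, d=2 um
Step 2: V^2 = 1369
Step 3: F = 135 * 8.854e-6 * 22 * 1369 / 2
F = 18.0 uN


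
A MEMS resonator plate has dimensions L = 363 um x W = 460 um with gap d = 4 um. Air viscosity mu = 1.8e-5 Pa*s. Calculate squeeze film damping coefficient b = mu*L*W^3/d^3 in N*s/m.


Step 1: Convert to SI.
L = 363e-6 m, W = 460e-6 m, d = 4e-6 m
Step 2: W^3 = (460e-6)^3 = 9.73e-11 m^3
Step 3: d^3 = (4e-6)^3 = 6.40e-17 m^3
Step 4: b = 1.8e-5 * 363e-6 * 9.73e-11 / 6.40e-17
b = 9.94e-03 N*s/m


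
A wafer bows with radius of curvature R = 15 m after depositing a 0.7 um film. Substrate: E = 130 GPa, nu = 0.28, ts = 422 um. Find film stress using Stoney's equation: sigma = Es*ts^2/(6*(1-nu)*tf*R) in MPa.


Step 1: Compute numerator: Es * ts^2 = 130 * 422^2 = 23150920 (GPa*um^2)
Step 2: Compute denominator (R in um): 6*(1-nu)*tf*R = 6*0.72*0.7*15e6 = 45360000.0 (um^2)
Step 3: sigma (GPa) = 23150920 / 45360000.0 = 5.10382e-01 GPa
Step 4: Convert to MPa (x1000): sigma = 510.4 MPa


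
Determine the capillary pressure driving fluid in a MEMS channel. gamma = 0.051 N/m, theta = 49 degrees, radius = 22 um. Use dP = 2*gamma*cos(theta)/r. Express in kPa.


Step 1: cos(49 deg) = 0.6561
Step 2: Convert r to m: r = 22e-6 m
Step 3: dP = 2 * 0.051 * 0.6561 / 22e-6 = 3041.9 Pa
Step 4: Convert Pa to kPa (divide by 1000).
dP = 3.04 kPa


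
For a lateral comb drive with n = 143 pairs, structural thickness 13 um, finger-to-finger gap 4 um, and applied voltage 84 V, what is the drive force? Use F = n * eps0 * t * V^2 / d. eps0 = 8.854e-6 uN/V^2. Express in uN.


Step 1: Parameters: n=143, eps0=8.854e-6 uN/V^2, t=13 um, V=84 V, d=4 um
Step 2: V^2 = 7056
Step 3: F = 143 * 8.854e-6 * 13 * 7056 / 4
F = 29.035 uN


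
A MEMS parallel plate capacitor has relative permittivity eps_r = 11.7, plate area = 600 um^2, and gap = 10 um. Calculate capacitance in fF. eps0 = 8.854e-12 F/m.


Step 1: Convert area to m^2: A = 600e-12 m^2
Step 2: Convert gap to m: d = 10e-6 m
Step 3: C = eps0 * eps_r * A / d
C = 8.854e-12 * 11.7 * 600e-12 / 10e-6
Step 4: Convert to fF (multiply by 1e15).
C = 6.22 fF


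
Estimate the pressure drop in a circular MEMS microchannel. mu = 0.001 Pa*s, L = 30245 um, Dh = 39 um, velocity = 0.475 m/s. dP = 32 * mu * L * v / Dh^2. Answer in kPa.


Step 1: Convert to SI: L = 30245e-6 m, Dh = 39e-6 m
Step 2: dP = 32 * 0.001 * 30245e-6 * 0.475 / (39e-6)^2
Step 3: dP = 302251.15 Pa
Step 4: Convert to kPa: dP = 302.25 kPa


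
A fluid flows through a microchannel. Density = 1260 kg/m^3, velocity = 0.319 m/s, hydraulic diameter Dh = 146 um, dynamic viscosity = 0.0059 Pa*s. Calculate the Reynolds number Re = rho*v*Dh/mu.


Step 1: Convert Dh to meters: Dh = 146e-6 m
Step 2: Re = rho * v * Dh / mu
Re = 1260 * 0.319 * 146e-6 / 0.0059
Re = 9.946


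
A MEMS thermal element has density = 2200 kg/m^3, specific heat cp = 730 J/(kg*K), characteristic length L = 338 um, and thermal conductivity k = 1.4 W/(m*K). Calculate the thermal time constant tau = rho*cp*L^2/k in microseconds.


Step 1: Convert L to m: L = 338e-6 m
Step 2: L^2 = (338e-6)^2 = 1.14244e-07 m^2
Step 3: tau = 2200 * 730 * 1.14244e-07 / 1.4 = 1.3105418857e-01 s
Step 4: Convert to microseconds (multiply by 1e6).
tau = 131054.189 us


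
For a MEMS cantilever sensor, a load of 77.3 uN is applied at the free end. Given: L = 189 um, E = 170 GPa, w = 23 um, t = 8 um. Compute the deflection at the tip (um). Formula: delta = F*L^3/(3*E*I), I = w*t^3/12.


Step 1: Calculate the second moment of area.
I = w * t^3 / 12 = 23 * 8^3 / 12 = 981.3333 um^4
Step 2: Convert E to consistent units (1 GPa = 1000 uN/um^2).
E = 170 GPa = 170000 uN/um^2
Step 3: Calculate tip deflection.
delta = F * L^3 / (3 * E * I)
delta = 77.3 * 189^3 / (3 * 170000 * 981.3333)
delta = 1.0427 um


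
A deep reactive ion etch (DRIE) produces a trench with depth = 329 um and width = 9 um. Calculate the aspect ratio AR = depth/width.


Step 1: AR = depth / width
Step 2: AR = 329 / 9
AR = 36.6


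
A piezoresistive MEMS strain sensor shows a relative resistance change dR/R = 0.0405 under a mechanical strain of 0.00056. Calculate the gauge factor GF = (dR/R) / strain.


Step 1: Identify values.
dR/R = 0.0405, strain = 0.00056
Step 2: GF = (dR/R) / strain = 0.0405 / 0.00056
GF = 72.3


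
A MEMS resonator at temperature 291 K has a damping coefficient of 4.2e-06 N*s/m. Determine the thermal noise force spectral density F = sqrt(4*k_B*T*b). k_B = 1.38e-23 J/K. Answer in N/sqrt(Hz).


Step 1: Compute 4 * k_B * T * b
= 4 * 1.38e-23 * 291 * 4.2e-06
= 6.7465e-26 N^2/Hz
Step 2: F_noise = sqrt(6.7465e-26)
F_noise = 2.60e-13 N/sqrt(Hz)


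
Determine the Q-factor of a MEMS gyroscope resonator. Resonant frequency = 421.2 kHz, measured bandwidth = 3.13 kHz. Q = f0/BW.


Step 1: Q = f0 / bandwidth
Step 2: Q = 421.2 / 3.13
Q = 134.6


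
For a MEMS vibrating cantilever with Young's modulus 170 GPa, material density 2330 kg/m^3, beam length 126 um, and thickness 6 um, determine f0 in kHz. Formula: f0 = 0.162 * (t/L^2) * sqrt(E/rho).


Step 1: Convert units to SI.
t_SI = 6e-6 m, L_SI = 126e-6 m
Step 2: Calculate sqrt(E/rho).
sqrt(170e9 / 2330) = 8541.74 m/s
Step 3: Compute f0.
f0 = 0.162 * 6e-6 / (126e-6)^2 * 8541.74 = 522963.7 Hz = 522.96 kHz


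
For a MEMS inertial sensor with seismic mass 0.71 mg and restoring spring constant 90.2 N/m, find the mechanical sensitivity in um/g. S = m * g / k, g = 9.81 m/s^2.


Step 1: Convert mass: m = 0.71 mg = 7.10e-07 kg
Step 2: S = m * g / k = 7.10e-07 * 9.81 / 90.2
Step 3: S = 7.72e-08 m/g
Step 4: Convert to um/g: S = 0.077 um/g


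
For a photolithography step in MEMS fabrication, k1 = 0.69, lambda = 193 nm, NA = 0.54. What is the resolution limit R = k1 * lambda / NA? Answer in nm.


Step 1: Identify values: k1 = 0.69, lambda = 193 nm, NA = 0.54
Step 2: R = k1 * lambda / NA
R = 0.69 * 193 / 0.54
R = 246.6 nm


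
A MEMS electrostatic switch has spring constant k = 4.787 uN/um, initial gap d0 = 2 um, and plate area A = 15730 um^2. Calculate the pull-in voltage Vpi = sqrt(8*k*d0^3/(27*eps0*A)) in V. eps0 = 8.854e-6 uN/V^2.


Step 1: Compute numerator: 8 * k * d0^3 = 8 * 4.787 * 2^3 = 306.368
Step 2: Compute denominator: 27 * eps0 * A = 27 * 8.854e-6 * 15730 = 3.760382
Step 3: Vpi = sqrt(306.368 / 3.760382)
Vpi = 9.03 V


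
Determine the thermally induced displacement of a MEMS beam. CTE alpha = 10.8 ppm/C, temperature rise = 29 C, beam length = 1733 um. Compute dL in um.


Step 1: Convert CTE: alpha = 10.8 ppm/C = 10.8e-6 /C
Step 2: dL = 10.8e-6 * 29 * 1733
dL = 0.5428 um


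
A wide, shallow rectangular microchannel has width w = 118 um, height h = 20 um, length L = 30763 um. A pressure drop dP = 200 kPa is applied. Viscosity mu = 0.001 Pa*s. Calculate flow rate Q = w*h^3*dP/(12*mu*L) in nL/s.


Step 1: Convert all dimensions to SI (meters).
w = 118e-6 m, h = 20e-6 m, L = 30763e-6 m, dP = 200e3 Pa
Step 2: Q = w * h^3 * dP / (12 * mu * L)
Q = 118e-6 * (20e-6)^3 * 200e3 / (12 * 0.001 * 30763e-6) = 5.114369e-10 m^3/s
Step 3: Convert Q from m^3/s to nL/s (1 m^3 = 1e12 nL, so multiply by 1e12).
Q = 511.437 nL/s


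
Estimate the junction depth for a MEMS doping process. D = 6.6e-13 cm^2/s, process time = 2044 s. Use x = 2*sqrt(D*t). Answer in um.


Step 1: Compute D*t = 6.6e-13 * 2044 = 1.34904e-09 cm^2
Step 2: sqrt(D*t) = 3.6729e-05 cm
Step 3: x = 2 * 3.6729e-05 cm = 7.3458e-05 cm
Step 4: Convert to um (1 cm = 1e4 um): x = 0.735 um


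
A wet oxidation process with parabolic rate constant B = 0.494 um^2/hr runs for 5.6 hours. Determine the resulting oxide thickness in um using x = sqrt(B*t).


Step 1: Compute B*t = 0.494 * 5.6 = 2.7664
Step 2: x = sqrt(2.7664)
x = 1.663 um


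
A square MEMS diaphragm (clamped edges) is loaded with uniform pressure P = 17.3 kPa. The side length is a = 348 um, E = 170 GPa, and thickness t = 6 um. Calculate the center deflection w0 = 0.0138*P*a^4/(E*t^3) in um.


Step 1: Convert pressure to compatible units (E is in GPa, so P in GPa).
P = 17.3 kPa = 17.3e-6 GPa
Step 2: Compute numerator: 0.0138 * P * a^4.
a^4 = 348^4 = 14666178816
numerator = 0.0138 * 17.3e-6 * 14666178816 = 3.5014e+03
Step 3: Compute denominator: E * t^3 = 170 * 6^3 = 36720
Step 4: w0 = numerator / denominator = 3.5014e+03 / 36720 = 0.0954 um


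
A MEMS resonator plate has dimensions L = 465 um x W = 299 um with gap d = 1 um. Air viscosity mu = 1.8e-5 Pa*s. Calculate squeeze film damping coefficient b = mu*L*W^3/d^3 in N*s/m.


Step 1: Convert to SI.
L = 465e-6 m, W = 299e-6 m, d = 1e-6 m
Step 2: W^3 = (299e-6)^3 = 2.67e-11 m^3
Step 3: d^3 = (1e-6)^3 = 1.00e-18 m^3
Step 4: b = 1.8e-5 * 465e-6 * 2.67e-11 / 1.00e-18
b = 2.24e-01 N*s/m


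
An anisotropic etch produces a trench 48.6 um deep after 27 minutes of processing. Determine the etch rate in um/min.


Step 1: Etch rate = depth / time
Step 2: rate = 48.6 / 27
rate = 1.8 um/min


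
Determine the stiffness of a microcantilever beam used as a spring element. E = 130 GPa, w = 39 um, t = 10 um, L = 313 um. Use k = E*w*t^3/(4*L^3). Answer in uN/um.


Step 1: Convert E to consistent units (1 GPa = 1000 uN/um^2).
E = 130 GPa = 130000 uN/um^2
Step 2: Compute t^3 = 10^3 = 1000
Step 3: Compute L^3 = 313^3 = 30664297
Step 4: k = 130000 * 39 * 1000 / (4 * 30664297)
k = 41.3347 uN/um


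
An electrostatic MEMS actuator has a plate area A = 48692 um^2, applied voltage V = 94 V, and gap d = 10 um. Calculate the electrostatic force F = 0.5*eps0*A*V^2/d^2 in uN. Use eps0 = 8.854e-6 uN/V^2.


Step 1: Identify parameters.
eps0 = 8.854e-6 uN/V^2, A = 48692 um^2, V = 94 V, d = 10 um
Step 2: Compute V^2 = 94^2 = 8836
Step 3: Compute d^2 = 10^2 = 100
Step 4: F = 0.5 * 8.854e-6 * 48692 * 8836 / 100
F = 19.047 uN


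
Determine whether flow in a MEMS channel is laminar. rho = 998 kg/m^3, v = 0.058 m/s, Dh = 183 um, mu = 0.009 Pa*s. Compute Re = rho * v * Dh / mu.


Step 1: Convert Dh to meters: Dh = 183e-6 m
Step 2: Re = rho * v * Dh / mu
Re = 998 * 0.058 * 183e-6 / 0.009
Re = 1.177
Since Re = 1.177 is below ~2300, the flow is laminar.


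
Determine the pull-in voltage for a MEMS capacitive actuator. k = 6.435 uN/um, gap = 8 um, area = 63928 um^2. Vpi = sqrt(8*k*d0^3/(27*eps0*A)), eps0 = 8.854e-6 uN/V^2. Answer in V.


Step 1: Compute numerator: 8 * k * d0^3 = 8 * 6.435 * 8^3 = 26357.76
Step 2: Compute denominator: 27 * eps0 * A = 27 * 8.854e-6 * 63928 = 15.2825
Step 3: Vpi = sqrt(26357.76 / 15.2825)
Vpi = 41.53 V


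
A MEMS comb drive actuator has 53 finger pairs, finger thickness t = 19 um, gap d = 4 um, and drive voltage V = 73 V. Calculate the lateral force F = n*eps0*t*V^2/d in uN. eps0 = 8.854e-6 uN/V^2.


Step 1: Parameters: n=53, eps0=8.854e-6 uN/V^2, t=19 um, V=73 V, d=4 um
Step 2: V^2 = 5329
Step 3: F = 53 * 8.854e-6 * 19 * 5329 / 4
F = 11.878 uN


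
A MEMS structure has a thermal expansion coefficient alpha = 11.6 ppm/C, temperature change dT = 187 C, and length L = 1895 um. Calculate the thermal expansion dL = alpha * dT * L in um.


Step 1: Convert CTE: alpha = 11.6 ppm/C = 11.6e-6 /C
Step 2: dL = 11.6e-6 * 187 * 1895
dL = 4.1106 um


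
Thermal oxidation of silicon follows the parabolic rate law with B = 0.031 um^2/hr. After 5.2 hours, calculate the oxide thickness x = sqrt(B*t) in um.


Step 1: Compute B*t = 0.031 * 5.2 = 0.1612
Step 2: x = sqrt(0.1612)
x = 0.401 um


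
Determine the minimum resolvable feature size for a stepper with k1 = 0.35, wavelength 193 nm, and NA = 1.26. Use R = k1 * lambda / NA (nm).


Step 1: Identify values: k1 = 0.35, lambda = 193 nm, NA = 1.26
Step 2: R = k1 * lambda / NA
R = 0.35 * 193 / 1.26
R = 53.6 nm


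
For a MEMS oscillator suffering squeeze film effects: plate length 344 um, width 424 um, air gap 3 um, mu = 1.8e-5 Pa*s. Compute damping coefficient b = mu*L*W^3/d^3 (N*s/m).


Step 1: Convert to SI.
L = 344e-6 m, W = 424e-6 m, d = 3e-6 m
Step 2: W^3 = (424e-6)^3 = 7.62e-11 m^3
Step 3: d^3 = (3e-6)^3 = 2.70e-17 m^3
Step 4: b = 1.8e-5 * 344e-6 * 7.62e-11 / 2.70e-17
b = 1.75e-02 N*s/m


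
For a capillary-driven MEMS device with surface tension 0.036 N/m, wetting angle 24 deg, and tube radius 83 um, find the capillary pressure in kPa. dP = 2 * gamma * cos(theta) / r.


Step 1: cos(24 deg) = 0.9135
Step 2: Convert r to m: r = 83e-6 m
Step 3: dP = 2 * 0.036 * 0.9135 / 83e-6 = 792.4 Pa
Step 4: Convert Pa to kPa (divide by 1000).
dP = 0.79 kPa


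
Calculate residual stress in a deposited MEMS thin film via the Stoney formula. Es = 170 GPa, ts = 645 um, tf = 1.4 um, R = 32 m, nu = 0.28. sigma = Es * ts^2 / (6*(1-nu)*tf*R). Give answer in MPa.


Step 1: Compute numerator: Es * ts^2 = 170 * 645^2 = 70724250 (GPa*um^2)
Step 2: Compute denominator (R in um): 6*(1-nu)*tf*R = 6*0.72*1.4*32e6 = 193536000.0 (um^2)
Step 3: sigma (GPa) = 70724250 / 193536000.0 = 3.65432e-01 GPa
Step 4: Convert to MPa (x1000): sigma = 365.4 MPa


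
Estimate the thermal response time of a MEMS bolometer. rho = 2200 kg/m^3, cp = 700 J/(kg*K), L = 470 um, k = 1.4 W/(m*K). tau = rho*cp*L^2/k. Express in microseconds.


Step 1: Convert L to m: L = 470e-6 m
Step 2: L^2 = (470e-6)^2 = 2.209e-07 m^2
Step 3: tau = 2200 * 700 * 2.209e-07 / 1.4 = 2.4299e-01 s
Step 4: Convert to microseconds (multiply by 1e6).
tau = 242990.0 us


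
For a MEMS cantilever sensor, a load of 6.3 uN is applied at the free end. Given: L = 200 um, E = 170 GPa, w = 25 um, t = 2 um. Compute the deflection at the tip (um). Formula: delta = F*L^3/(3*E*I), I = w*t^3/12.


Step 1: Calculate the second moment of area.
I = w * t^3 / 12 = 25 * 2^3 / 12 = 16.6667 um^4
Step 2: Convert E to consistent units (1 GPa = 1000 uN/um^2).
E = 170 GPa = 170000 uN/um^2
Step 3: Calculate tip deflection.
delta = F * L^3 / (3 * E * I)
delta = 6.3 * 200^3 / (3 * 170000 * 16.6667)
delta = 5.9294 um


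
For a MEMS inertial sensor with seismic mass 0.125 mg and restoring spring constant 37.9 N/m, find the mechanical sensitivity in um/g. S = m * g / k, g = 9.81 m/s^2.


Step 1: Convert mass: m = 0.125 mg = 1.25e-07 kg
Step 2: S = m * g / k = 1.25e-07 * 9.81 / 37.9
Step 3: S = 3.24e-08 m/g
Step 4: Convert to um/g: S = 0.032 um/g


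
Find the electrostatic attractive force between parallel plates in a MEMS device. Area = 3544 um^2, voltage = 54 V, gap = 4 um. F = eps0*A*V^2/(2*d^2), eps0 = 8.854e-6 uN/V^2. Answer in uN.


Step 1: Identify parameters.
eps0 = 8.854e-6 uN/V^2, A = 3544 um^2, V = 54 V, d = 4 um
Step 2: Compute V^2 = 54^2 = 2916
Step 3: Compute d^2 = 4^2 = 16
Step 4: F = 0.5 * 8.854e-6 * 3544 * 2916 / 16
F = 2.859 uN


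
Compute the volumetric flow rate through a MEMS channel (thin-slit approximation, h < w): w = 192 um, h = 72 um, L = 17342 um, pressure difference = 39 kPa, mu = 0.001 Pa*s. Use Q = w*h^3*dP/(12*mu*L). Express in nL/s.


Step 1: Convert all dimensions to SI (meters).
w = 192e-6 m, h = 72e-6 m, L = 17342e-6 m, dP = 39e3 Pa
Step 2: Q = w * h^3 * dP / (12 * mu * L)
Q = 192e-6 * (72e-6)^3 * 39e3 / (12 * 0.001 * 17342e-6) = 1.343021289e-08 m^3/s
Step 3: Convert Q from m^3/s to nL/s (1 m^3 = 1e12 nL, so multiply by 1e12).
Q = 13430.213 nL/s


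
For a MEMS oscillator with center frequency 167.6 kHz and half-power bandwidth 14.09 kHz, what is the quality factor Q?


Step 1: Q = f0 / bandwidth
Step 2: Q = 167.6 / 14.09
Q = 11.9


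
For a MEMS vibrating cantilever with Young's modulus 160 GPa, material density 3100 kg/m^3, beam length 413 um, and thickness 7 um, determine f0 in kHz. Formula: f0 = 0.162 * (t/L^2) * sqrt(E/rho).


Step 1: Convert units to SI.
t_SI = 7e-6 m, L_SI = 413e-6 m
Step 2: Calculate sqrt(E/rho).
sqrt(160e9 / 3100) = 7184.21 m/s
Step 3: Compute f0.
f0 = 0.162 * 7e-6 / (413e-6)^2 * 7184.21 = 47763.0 Hz = 47.76 kHz


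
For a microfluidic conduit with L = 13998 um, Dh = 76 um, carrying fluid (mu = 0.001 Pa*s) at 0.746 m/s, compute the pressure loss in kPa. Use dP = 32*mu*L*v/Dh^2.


Step 1: Convert to SI: L = 13998e-6 m, Dh = 76e-6 m
Step 2: dP = 32 * 0.001 * 13998e-6 * 0.746 / (76e-6)^2
Step 3: dP = 57853.23 Pa
Step 4: Convert to kPa: dP = 57.85 kPa


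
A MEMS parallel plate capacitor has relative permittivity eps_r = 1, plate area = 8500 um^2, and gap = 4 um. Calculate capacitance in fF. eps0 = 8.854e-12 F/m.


Step 1: Convert area to m^2: A = 8500e-12 m^2
Step 2: Convert gap to m: d = 4e-6 m
Step 3: C = eps0 * eps_r * A / d
C = 8.854e-12 * 1 * 8500e-12 / 4e-6
Step 4: Convert to fF (multiply by 1e15).
C = 18.81 fF


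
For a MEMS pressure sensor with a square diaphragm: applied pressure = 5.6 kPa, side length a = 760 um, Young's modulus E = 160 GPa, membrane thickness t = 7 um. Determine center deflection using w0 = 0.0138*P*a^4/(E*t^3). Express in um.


Step 1: Convert pressure to compatible units (E is in GPa, so P in GPa).
P = 5.6 kPa = 5.6e-6 GPa
Step 2: Compute numerator: 0.0138 * P * a^4.
a^4 = 760^4 = 333621760000
numerator = 0.0138 * 5.6e-6 * 333621760000 = 2.57823e+04
Step 3: Compute denominator: E * t^3 = 160 * 7^3 = 54880
Step 4: w0 = numerator / denominator = 2.57823e+04 / 54880 = 0.4698 um


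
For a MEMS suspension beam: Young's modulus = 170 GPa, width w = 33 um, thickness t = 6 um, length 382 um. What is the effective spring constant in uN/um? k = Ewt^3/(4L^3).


Step 1: Convert E to consistent units (1 GPa = 1000 uN/um^2).
E = 170 GPa = 170000 uN/um^2
Step 2: Compute t^3 = 6^3 = 216
Step 3: Compute L^3 = 382^3 = 55742968
Step 4: k = 170000 * 33 * 216 / (4 * 55742968)
k = 5.4346 uN/um


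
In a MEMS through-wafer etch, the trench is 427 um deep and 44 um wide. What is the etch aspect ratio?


Step 1: AR = depth / width
Step 2: AR = 427 / 44
AR = 9.7


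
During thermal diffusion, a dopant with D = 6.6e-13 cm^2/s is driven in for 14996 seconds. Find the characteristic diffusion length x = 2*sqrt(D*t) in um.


Step 1: Compute D*t = 6.6e-13 * 14996 = 9.89736e-09 cm^2
Step 2: sqrt(D*t) = 9.9485e-05 cm
Step 3: x = 2 * 9.9485e-05 cm = 1.9897e-04 cm
Step 4: Convert to um (1 cm = 1e4 um): x = 1.99 um


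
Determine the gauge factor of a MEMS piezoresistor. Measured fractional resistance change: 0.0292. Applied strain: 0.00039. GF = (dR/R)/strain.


Step 1: Identify values.
dR/R = 0.0292, strain = 0.00039
Step 2: GF = (dR/R) / strain = 0.0292 / 0.00039
GF = 74.9


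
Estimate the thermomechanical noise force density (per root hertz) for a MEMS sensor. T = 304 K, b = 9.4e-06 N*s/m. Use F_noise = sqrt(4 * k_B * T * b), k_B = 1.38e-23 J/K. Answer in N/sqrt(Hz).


Step 1: Compute 4 * k_B * T * b
= 4 * 1.38e-23 * 304 * 9.4e-06
= 1.5774e-25 N^2/Hz
Step 2: F_noise = sqrt(1.5774e-25)
F_noise = 3.97e-13 N/sqrt(Hz)


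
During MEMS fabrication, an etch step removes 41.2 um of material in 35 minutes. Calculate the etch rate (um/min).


Step 1: Etch rate = depth / time
Step 2: rate = 41.2 / 35
rate = 1.177 um/min


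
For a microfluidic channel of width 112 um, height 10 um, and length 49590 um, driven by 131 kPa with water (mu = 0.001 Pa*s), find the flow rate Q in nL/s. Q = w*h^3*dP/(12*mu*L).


Step 1: Convert all dimensions to SI (meters).
w = 112e-6 m, h = 10e-6 m, L = 49590e-6 m, dP = 131e3 Pa
Step 2: Q = w * h^3 * dP / (12 * mu * L)
Q = 112e-6 * (10e-6)^3 * 131e3 / (12 * 0.001 * 49590e-6) = 2.465551e-11 m^3/s
Step 3: Convert Q from m^3/s to nL/s (1 m^3 = 1e12 nL, so multiply by 1e12).
Q = 24.656 nL/s


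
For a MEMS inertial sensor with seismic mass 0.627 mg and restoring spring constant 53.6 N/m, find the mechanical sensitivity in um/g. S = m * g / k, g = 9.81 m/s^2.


Step 1: Convert mass: m = 0.627 mg = 6.27e-07 kg
Step 2: S = m * g / k = 6.27e-07 * 9.81 / 53.6
Step 3: S = 1.15e-07 m/g
Step 4: Convert to um/g: S = 0.115 um/g


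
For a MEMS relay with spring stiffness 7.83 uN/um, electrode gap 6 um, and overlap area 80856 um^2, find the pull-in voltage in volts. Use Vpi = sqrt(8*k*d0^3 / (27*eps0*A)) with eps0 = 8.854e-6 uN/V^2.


Step 1: Compute numerator: 8 * k * d0^3 = 8 * 7.83 * 6^3 = 13530.24
Step 2: Compute denominator: 27 * eps0 * A = 27 * 8.854e-6 * 80856 = 19.329274
Step 3: Vpi = sqrt(13530.24 / 19.329274)
Vpi = 26.46 V


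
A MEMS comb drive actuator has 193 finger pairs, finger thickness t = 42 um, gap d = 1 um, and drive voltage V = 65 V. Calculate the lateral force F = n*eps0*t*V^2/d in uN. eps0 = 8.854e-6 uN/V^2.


Step 1: Parameters: n=193, eps0=8.854e-6 uN/V^2, t=42 um, V=65 V, d=1 um
Step 2: V^2 = 4225
Step 3: F = 193 * 8.854e-6 * 42 * 4225 / 1
F = 303.23 uN


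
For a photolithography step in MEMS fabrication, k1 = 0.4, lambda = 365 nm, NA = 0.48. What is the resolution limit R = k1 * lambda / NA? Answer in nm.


Step 1: Identify values: k1 = 0.4, lambda = 365 nm, NA = 0.48
Step 2: R = k1 * lambda / NA
R = 0.4 * 365 / 0.48
R = 304.2 nm


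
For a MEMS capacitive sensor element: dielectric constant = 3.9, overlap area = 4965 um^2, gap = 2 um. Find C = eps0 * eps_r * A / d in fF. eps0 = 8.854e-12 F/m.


Step 1: Convert area to m^2: A = 4965e-12 m^2
Step 2: Convert gap to m: d = 2e-6 m
Step 3: C = eps0 * eps_r * A / d
C = 8.854e-12 * 3.9 * 4965e-12 / 2e-6
Step 4: Convert to fF (multiply by 1e15).
C = 85.72 fF


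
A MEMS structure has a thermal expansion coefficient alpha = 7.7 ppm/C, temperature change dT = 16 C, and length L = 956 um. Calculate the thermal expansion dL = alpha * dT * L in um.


Step 1: Convert CTE: alpha = 7.7 ppm/C = 7.7e-6 /C
Step 2: dL = 7.7e-6 * 16 * 956
dL = 0.1178 um


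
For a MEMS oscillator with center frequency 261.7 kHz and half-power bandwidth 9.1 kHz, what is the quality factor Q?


Step 1: Q = f0 / bandwidth
Step 2: Q = 261.7 / 9.1
Q = 28.8


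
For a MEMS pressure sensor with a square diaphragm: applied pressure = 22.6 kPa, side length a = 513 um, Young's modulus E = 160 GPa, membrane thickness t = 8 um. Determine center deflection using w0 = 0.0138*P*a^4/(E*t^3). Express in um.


Step 1: Convert pressure to compatible units (E is in GPa, so P in GPa).
P = 22.6 kPa = 22.6e-6 GPa
Step 2: Compute numerator: 0.0138 * P * a^4.
a^4 = 513^4 = 69257922561
numerator = 0.0138 * 22.6e-6 * 69257922561 = 2.16002e+04
Step 3: Compute denominator: E * t^3 = 160 * 8^3 = 81920
Step 4: w0 = numerator / denominator = 2.16002e+04 / 81920 = 0.2637 um


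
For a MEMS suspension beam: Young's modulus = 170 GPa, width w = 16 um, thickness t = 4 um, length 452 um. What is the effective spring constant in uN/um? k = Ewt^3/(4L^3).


Step 1: Convert E to consistent units (1 GPa = 1000 uN/um^2).
E = 170 GPa = 170000 uN/um^2
Step 2: Compute t^3 = 4^3 = 64
Step 3: Compute L^3 = 452^3 = 92345408
Step 4: k = 170000 * 16 * 64 / (4 * 92345408)
k = 0.4713 uN/um


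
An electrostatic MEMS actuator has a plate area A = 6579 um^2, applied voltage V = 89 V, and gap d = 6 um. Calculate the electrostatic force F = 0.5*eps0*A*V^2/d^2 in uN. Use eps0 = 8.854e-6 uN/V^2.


Step 1: Identify parameters.
eps0 = 8.854e-6 uN/V^2, A = 6579 um^2, V = 89 V, d = 6 um
Step 2: Compute V^2 = 89^2 = 7921
Step 3: Compute d^2 = 6^2 = 36
Step 4: F = 0.5 * 8.854e-6 * 6579 * 7921 / 36
F = 6.408 uN


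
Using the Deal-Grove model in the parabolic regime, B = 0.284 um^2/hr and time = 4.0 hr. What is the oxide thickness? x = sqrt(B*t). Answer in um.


Step 1: Compute B*t = 0.284 * 4.0 = 1.136
Step 2: x = sqrt(1.136)
x = 1.066 um


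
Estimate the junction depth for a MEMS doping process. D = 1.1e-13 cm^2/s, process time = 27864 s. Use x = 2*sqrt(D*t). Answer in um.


Step 1: Compute D*t = 1.1e-13 * 27864 = 3.06504e-09 cm^2
Step 2: sqrt(D*t) = 5.53628e-05 cm
Step 3: x = 2 * 5.53628e-05 cm = 1.107256e-04 cm
Step 4: Convert to um (1 cm = 1e4 um): x = 1.107 um


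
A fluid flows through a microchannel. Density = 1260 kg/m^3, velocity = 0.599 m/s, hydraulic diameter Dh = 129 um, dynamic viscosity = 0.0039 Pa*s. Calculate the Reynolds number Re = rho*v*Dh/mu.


Step 1: Convert Dh to meters: Dh = 129e-6 m
Step 2: Re = rho * v * Dh / mu
Re = 1260 * 0.599 * 129e-6 / 0.0039
Re = 24.964


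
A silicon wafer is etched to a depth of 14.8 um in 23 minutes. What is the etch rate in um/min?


Step 1: Etch rate = depth / time
Step 2: rate = 14.8 / 23
rate = 0.643 um/min


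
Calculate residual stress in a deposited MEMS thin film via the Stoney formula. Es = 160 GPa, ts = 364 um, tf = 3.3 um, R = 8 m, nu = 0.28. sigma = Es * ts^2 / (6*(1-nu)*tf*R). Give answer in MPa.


Step 1: Compute numerator: Es * ts^2 = 160 * 364^2 = 21199360 (GPa*um^2)
Step 2: Compute denominator (R in um): 6*(1-nu)*tf*R = 6*0.72*3.3*8e6 = 114048000.0 (um^2)
Step 3: sigma (GPa) = 21199360 / 114048000.0 = 1.85881e-01 GPa
Step 4: Convert to MPa (x1000): sigma = 185.9 MPa


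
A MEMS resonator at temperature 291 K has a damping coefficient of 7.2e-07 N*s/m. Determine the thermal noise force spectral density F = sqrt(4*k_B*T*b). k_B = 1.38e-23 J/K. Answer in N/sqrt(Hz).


Step 1: Compute 4 * k_B * T * b
= 4 * 1.38e-23 * 291 * 7.2e-07
= 1.1566e-26 N^2/Hz
Step 2: F_noise = sqrt(1.1566e-26)
F_noise = 1.08e-13 N/sqrt(Hz)


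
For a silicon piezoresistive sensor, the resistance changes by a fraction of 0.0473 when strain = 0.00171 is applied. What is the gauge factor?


Step 1: Identify values.
dR/R = 0.0473, strain = 0.00171
Step 2: GF = (dR/R) / strain = 0.0473 / 0.00171
GF = 27.7


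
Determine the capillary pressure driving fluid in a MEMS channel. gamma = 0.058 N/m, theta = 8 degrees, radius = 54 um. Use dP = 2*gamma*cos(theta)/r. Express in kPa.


Step 1: cos(8 deg) = 0.9903
Step 2: Convert r to m: r = 54e-6 m
Step 3: dP = 2 * 0.058 * 0.9903 / 54e-6 = 2127.3 Pa
Step 4: Convert Pa to kPa (divide by 1000).
dP = 2.13 kPa


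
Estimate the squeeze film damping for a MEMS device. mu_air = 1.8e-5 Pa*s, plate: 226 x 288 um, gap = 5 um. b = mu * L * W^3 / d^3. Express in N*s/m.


Step 1: Convert to SI.
L = 226e-6 m, W = 288e-6 m, d = 5e-6 m
Step 2: W^3 = (288e-6)^3 = 2.39e-11 m^3
Step 3: d^3 = (5e-6)^3 = 1.25e-16 m^3
Step 4: b = 1.8e-5 * 226e-6 * 2.39e-11 / 1.25e-16
b = 7.77e-04 N*s/m


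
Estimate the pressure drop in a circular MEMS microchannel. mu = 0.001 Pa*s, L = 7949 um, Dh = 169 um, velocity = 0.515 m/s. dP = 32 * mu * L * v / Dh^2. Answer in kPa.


Step 1: Convert to SI: L = 7949e-6 m, Dh = 169e-6 m
Step 2: dP = 32 * 0.001 * 7949e-6 * 0.515 / (169e-6)^2
Step 3: dP = 4586.66 Pa
Step 4: Convert to kPa: dP = 4.59 kPa


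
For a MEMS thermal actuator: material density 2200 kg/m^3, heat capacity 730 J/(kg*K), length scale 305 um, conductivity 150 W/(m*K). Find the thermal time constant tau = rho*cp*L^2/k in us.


Step 1: Convert L to m: L = 305e-6 m
Step 2: L^2 = (305e-6)^2 = 9.3025e-08 m^2
Step 3: tau = 2200 * 730 * 9.3025e-08 / 150 = 9.9598767e-04 s
Step 4: Convert to microseconds (multiply by 1e6).
tau = 995.988 us


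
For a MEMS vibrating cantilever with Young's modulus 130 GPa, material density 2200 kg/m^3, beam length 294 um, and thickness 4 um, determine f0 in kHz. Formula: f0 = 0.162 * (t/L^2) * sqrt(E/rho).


Step 1: Convert units to SI.
t_SI = 4e-6 m, L_SI = 294e-6 m
Step 2: Calculate sqrt(E/rho).
sqrt(130e9 / 2200) = 7687.06 m/s
Step 3: Compute f0.
f0 = 0.162 * 4e-6 / (294e-6)^2 * 7687.06 = 57628.9 Hz = 57.63 kHz


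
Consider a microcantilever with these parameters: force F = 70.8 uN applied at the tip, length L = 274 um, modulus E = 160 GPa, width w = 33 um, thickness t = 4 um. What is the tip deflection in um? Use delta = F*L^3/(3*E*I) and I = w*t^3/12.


Step 1: Calculate the second moment of area.
I = w * t^3 / 12 = 33 * 4^3 / 12 = 176.0 um^4
Step 2: Convert E to consistent units (1 GPa = 1000 uN/um^2).
E = 160 GPa = 160000 uN/um^2
Step 3: Calculate tip deflection.
delta = F * L^3 / (3 * E * I)
delta = 70.8 * 274^3 / (3 * 160000 * 176.0)
delta = 17.2398 um


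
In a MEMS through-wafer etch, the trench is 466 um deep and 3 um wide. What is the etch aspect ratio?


Step 1: AR = depth / width
Step 2: AR = 466 / 3
AR = 155.3


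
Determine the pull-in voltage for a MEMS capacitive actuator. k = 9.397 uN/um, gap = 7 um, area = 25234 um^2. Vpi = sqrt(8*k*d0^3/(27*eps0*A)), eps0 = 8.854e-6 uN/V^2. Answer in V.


Step 1: Compute numerator: 8 * k * d0^3 = 8 * 9.397 * 7^3 = 25785.368
Step 2: Compute denominator: 27 * eps0 * A = 27 * 8.854e-6 * 25234 = 6.03239
Step 3: Vpi = sqrt(25785.368 / 6.03239)
Vpi = 65.38 V


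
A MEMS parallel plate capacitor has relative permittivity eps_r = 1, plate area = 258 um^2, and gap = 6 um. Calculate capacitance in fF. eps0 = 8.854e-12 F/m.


Step 1: Convert area to m^2: A = 258e-12 m^2
Step 2: Convert gap to m: d = 6e-6 m
Step 3: C = eps0 * eps_r * A / d
C = 8.854e-12 * 1 * 258e-12 / 6e-6
Step 4: Convert to fF (multiply by 1e15).
C = 0.38 fF


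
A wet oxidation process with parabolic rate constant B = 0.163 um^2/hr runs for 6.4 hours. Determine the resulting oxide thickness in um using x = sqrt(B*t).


Step 1: Compute B*t = 0.163 * 6.4 = 1.0432
Step 2: x = sqrt(1.0432)
x = 1.021 um


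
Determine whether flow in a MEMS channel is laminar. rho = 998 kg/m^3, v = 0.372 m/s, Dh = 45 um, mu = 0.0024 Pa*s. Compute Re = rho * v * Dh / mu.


Step 1: Convert Dh to meters: Dh = 45e-6 m
Step 2: Re = rho * v * Dh / mu
Re = 998 * 0.372 * 45e-6 / 0.0024
Re = 6.961
Since Re = 6.961 is below ~2300, the flow is laminar.


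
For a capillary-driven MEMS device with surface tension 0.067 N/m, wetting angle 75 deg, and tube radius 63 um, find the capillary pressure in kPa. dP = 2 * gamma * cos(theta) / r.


Step 1: cos(75 deg) = 0.2588
Step 2: Convert r to m: r = 63e-6 m
Step 3: dP = 2 * 0.067 * 0.2588 / 63e-6 = 550.5 Pa
Step 4: Convert Pa to kPa (divide by 1000).
dP = 0.55 kPa


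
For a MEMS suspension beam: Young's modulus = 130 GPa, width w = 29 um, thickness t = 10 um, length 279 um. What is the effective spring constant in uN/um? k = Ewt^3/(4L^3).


Step 1: Convert E to consistent units (1 GPa = 1000 uN/um^2).
E = 130 GPa = 130000 uN/um^2
Step 2: Compute t^3 = 10^3 = 1000
Step 3: Compute L^3 = 279^3 = 21717639
Step 4: k = 130000 * 29 * 1000 / (4 * 21717639)
k = 43.3979 uN/um


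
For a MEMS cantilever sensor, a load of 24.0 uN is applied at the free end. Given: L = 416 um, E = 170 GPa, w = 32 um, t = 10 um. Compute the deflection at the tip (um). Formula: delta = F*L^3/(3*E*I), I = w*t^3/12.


Step 1: Calculate the second moment of area.
I = w * t^3 / 12 = 32 * 10^3 / 12 = 2666.6667 um^4
Step 2: Convert E to consistent units (1 GPa = 1000 uN/um^2).
E = 170 GPa = 170000 uN/um^2
Step 3: Calculate tip deflection.
delta = F * L^3 / (3 * E * I)
delta = 24.0 * 416^3 / (3 * 170000 * 2666.6667)
delta = 1.2704 um


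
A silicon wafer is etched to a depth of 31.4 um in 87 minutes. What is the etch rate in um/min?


Step 1: Etch rate = depth / time
Step 2: rate = 31.4 / 87
rate = 0.361 um/min


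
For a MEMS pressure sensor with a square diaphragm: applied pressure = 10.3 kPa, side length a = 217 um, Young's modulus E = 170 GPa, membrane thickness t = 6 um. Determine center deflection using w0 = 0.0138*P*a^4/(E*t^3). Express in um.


Step 1: Convert pressure to compatible units (E is in GPa, so P in GPa).
P = 10.3 kPa = 10.3e-6 GPa
Step 2: Compute numerator: 0.0138 * P * a^4.
a^4 = 217^4 = 2217373921
numerator = 0.0138 * 10.3e-6 * 2217373921 = 3.152e+02
Step 3: Compute denominator: E * t^3 = 170 * 6^3 = 36720
Step 4: w0 = numerator / denominator = 3.152e+02 / 36720 = 0.0086 um


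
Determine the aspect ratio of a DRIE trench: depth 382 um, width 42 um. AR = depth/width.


Step 1: AR = depth / width
Step 2: AR = 382 / 42
AR = 9.1


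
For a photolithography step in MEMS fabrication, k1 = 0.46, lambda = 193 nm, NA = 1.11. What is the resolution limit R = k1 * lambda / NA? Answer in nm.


Step 1: Identify values: k1 = 0.46, lambda = 193 nm, NA = 1.11
Step 2: R = k1 * lambda / NA
R = 0.46 * 193 / 1.11
R = 80.0 nm


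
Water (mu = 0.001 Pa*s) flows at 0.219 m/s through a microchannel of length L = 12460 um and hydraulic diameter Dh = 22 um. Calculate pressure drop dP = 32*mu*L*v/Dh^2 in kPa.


Step 1: Convert to SI: L = 12460e-6 m, Dh = 22e-6 m
Step 2: dP = 32 * 0.001 * 12460e-6 * 0.219 / (22e-6)^2
Step 3: dP = 180412.56 Pa
Step 4: Convert to kPa: dP = 180.41 kPa


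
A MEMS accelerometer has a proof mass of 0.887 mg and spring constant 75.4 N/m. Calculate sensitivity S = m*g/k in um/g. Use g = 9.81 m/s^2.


Step 1: Convert mass: m = 0.887 mg = 8.87e-07 kg
Step 2: S = m * g / k = 8.87e-07 * 9.81 / 75.4
Step 3: S = 1.15e-07 m/g
Step 4: Convert to um/g: S = 0.115 um/g


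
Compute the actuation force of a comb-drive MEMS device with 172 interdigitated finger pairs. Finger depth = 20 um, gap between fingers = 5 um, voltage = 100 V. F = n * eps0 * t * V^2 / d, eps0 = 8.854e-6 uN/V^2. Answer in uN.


Step 1: Parameters: n=172, eps0=8.854e-6 uN/V^2, t=20 um, V=100 V, d=5 um
Step 2: V^2 = 10000
Step 3: F = 172 * 8.854e-6 * 20 * 10000 / 5
F = 60.916 uN


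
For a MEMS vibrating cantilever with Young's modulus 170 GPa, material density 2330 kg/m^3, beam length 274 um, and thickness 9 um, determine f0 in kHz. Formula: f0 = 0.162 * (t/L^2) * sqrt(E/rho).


Step 1: Convert units to SI.
t_SI = 9e-6 m, L_SI = 274e-6 m
Step 2: Calculate sqrt(E/rho).
sqrt(170e9 / 2330) = 8541.74 m/s
Step 3: Compute f0.
f0 = 0.162 * 9e-6 / (274e-6)^2 * 8541.74 = 165883.3 Hz = 165.88 kHz


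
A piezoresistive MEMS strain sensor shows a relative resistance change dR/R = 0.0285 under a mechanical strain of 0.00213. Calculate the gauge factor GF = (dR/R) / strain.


Step 1: Identify values.
dR/R = 0.0285, strain = 0.00213
Step 2: GF = (dR/R) / strain = 0.0285 / 0.00213
GF = 13.4


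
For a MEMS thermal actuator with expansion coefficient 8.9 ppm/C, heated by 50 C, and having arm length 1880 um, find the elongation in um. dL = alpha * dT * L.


Step 1: Convert CTE: alpha = 8.9 ppm/C = 8.9e-6 /C
Step 2: dL = 8.9e-6 * 50 * 1880
dL = 0.8366 um


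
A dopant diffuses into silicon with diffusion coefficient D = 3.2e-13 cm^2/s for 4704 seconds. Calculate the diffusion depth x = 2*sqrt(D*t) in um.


Step 1: Compute D*t = 3.2e-13 * 4704 = 1.50528e-09 cm^2
Step 2: sqrt(D*t) = 3.8798e-05 cm
Step 3: x = 2 * 3.8798e-05 cm = 7.7596e-05 cm
Step 4: Convert to um (1 cm = 1e4 um): x = 0.776 um


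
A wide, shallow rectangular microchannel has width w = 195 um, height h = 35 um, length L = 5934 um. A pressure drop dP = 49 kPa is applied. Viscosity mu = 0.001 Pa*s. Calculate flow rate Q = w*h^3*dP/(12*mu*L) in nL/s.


Step 1: Convert all dimensions to SI (meters).
w = 195e-6 m, h = 35e-6 m, L = 5934e-6 m, dP = 49e3 Pa
Step 2: Q = w * h^3 * dP / (12 * mu * L)
Q = 195e-6 * (35e-6)^3 * 49e3 / (12 * 0.001 * 5934e-6) = 5.75315449e-09 m^3/s
Step 3: Convert Q from m^3/s to nL/s (1 m^3 = 1e12 nL, so multiply by 1e12).
Q = 5753.154 nL/s


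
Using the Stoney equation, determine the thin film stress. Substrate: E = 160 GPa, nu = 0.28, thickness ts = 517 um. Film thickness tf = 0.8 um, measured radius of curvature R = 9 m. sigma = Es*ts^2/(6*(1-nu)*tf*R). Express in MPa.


Step 1: Compute numerator: Es * ts^2 = 160 * 517^2 = 42766240 (GPa*um^2)
Step 2: Compute denominator (R in um): 6*(1-nu)*tf*R = 6*0.72*0.8*9e6 = 31104000.0 (um^2)
Step 3: sigma (GPa) = 42766240 / 31104000.0 = 1.374943e+00 GPa
Step 4: Convert to MPa (x1000): sigma = 1374.9 MPa


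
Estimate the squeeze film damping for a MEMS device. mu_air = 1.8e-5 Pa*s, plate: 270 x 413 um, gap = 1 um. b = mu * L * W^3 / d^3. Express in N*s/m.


Step 1: Convert to SI.
L = 270e-6 m, W = 413e-6 m, d = 1e-6 m
Step 2: W^3 = (413e-6)^3 = 7.04e-11 m^3
Step 3: d^3 = (1e-6)^3 = 1.00e-18 m^3
Step 4: b = 1.8e-5 * 270e-6 * 7.04e-11 / 1.00e-18
b = 3.42e-01 N*s/m


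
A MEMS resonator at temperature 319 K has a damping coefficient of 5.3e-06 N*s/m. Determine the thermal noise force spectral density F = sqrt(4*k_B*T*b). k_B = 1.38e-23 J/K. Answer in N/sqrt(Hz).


Step 1: Compute 4 * k_B * T * b
= 4 * 1.38e-23 * 319 * 5.3e-06
= 9.3327e-26 N^2/Hz
Step 2: F_noise = sqrt(9.3327e-26)
F_noise = 3.05e-13 N/sqrt(Hz)


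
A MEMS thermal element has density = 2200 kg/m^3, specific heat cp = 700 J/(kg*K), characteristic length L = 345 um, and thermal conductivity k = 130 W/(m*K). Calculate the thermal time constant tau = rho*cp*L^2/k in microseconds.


Step 1: Convert L to m: L = 345e-6 m
Step 2: L^2 = (345e-6)^2 = 1.19025e-07 m^2
Step 3: tau = 2200 * 700 * 1.19025e-07 / 130 = 1.40998846e-03 s
Step 4: Convert to microseconds (multiply by 1e6).
tau = 1409.988 us


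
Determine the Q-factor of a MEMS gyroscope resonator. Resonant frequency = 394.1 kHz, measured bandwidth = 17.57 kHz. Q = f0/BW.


Step 1: Q = f0 / bandwidth
Step 2: Q = 394.1 / 17.57
Q = 22.4


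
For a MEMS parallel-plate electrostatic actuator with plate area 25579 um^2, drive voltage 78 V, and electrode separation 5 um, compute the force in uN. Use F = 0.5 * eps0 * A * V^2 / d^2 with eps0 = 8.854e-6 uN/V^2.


Step 1: Identify parameters.
eps0 = 8.854e-6 uN/V^2, A = 25579 um^2, V = 78 V, d = 5 um
Step 2: Compute V^2 = 78^2 = 6084
Step 3: Compute d^2 = 5^2 = 25
Step 4: F = 0.5 * 8.854e-6 * 25579 * 6084 / 25
F = 27.558 uN
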